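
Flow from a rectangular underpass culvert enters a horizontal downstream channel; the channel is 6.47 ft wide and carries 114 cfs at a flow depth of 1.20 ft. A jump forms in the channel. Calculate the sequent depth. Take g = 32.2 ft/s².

y₂ = 3.45 ft

q = Q/b = 114/6.47 = 17.6 ft²/s; V₁ = q/y₁ = 14.7 ft/s. Fr₁ = V₁/√(g·y₁) = 2.36.
Bélanger equation: y₂/y₁ = ½[√(1 + 8Fr₁²) − 1] = ½[√45.64 − 1] = 2.88.
y₂ = 2.88 × 1.20 = 3.45 ft.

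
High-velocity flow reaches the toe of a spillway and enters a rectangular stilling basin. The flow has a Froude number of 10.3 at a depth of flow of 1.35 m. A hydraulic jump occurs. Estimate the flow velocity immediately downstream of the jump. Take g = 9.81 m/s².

Fr₁ = 10.3 (given).
Bélanger equation: y₂/y₁ = ½[√(1 + 8Fr₁²) − 1] = ½[√849.7 − 1] = 14.1.
y₂ = 14.1 × 1.35 = 19.0 m.
V₁ = Fr₁·√(g·y₁) = 10.3×√(9.81×1.35) = 37.5 m/s; q = V₁·y₁ = 50.6 m²/s.
V₂ = q/y₂ = 50.6/19.0 = 2.66 m/s.

V₂ = 2.66 m/s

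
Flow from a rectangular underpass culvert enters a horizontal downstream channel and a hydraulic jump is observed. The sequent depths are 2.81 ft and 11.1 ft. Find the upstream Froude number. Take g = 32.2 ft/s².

For a rectangular channel the momentum equation gives q² = ½·g·y₁·y₂·(y₁ + y₂) = ½×32.2×2.81×11.1×13.9 = 6985.
q = √6985 = 83.6 ft²/s.
V₁ = q/y₁ = 29.7 ft/s; Fr₁ = V₁/√(g·y₁) = 3.13.

Fr₁ = 3.13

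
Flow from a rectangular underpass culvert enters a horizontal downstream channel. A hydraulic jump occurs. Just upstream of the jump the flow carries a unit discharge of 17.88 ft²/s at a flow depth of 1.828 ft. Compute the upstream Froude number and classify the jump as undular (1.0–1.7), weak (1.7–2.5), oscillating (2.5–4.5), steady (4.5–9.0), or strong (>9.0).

V₁ = q/y₁ = 17.88/1.828 = 9.781 ft/s. Fr₁ = V₁/√(g·y₁) = 9.781/√(32.2×1.828) = 1.275.
Fr₁ = 1.275 lies in the undular range.

Fr₁ = 1.275; undular jump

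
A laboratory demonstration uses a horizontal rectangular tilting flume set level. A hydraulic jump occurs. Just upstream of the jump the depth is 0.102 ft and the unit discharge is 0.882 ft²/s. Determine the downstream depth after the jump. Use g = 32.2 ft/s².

V₁ = q/y₁ = 0.882/0.102 = 8.65 ft/s. Fr₁ = V₁/√(g·y₁) = 8.65/√(32.2×0.102) = 4.77.
By Bélanger, y₂/y₁ = ½[√(1 + 8Fr₁²) − 1] = ½[√183.1 − 1] = 6.27.
y₂ = 6.27 × 0.102 = 0.639 ft.

y₂ = 0.639 ft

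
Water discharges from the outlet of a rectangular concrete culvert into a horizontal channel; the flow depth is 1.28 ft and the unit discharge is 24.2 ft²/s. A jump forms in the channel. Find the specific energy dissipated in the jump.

V₁ = q/y₁ = 24.2/1.28 = 18.9 ft/s. Fr₁ = V₁/√(g·y₁) = 18.9/√(32.2×1.28) = 2.94.
From the momentum equation for a rectangular channel, y₂/y₁ = ½[√(1 + 8Fr₁²) − 1] = ½[√70.38 − 1] = 3.69.
y₂ = 3.69 × 1.28 = 4.73 ft.
Head loss: ΔE = (y₂ − y₁)³/(4y₁y₂) = (4.73 − 1.28)³/(4×1.28×4.73) = 41.0/24.2 = 1.69 ft.

ΔE = 1.69 ft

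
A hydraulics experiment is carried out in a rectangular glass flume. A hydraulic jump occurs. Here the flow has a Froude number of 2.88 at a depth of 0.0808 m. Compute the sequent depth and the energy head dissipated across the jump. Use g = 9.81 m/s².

y₂ = 0.291 m; ΔE = 0.0989 m

Fr₁ = 2.88 (given).
From the momentum equation for a rectangular channel, y₂/y₁ = ½[√(1 + 8Fr₁²) − 1] = ½[√67.36 − 1] = 3.60.
y₂ = 3.60 × 0.0808 = 0.291 m.
Head loss: ΔE = (y₂ − y₁)³/(4y₁y₂) = (0.291 − 0.0808)³/(4×0.0808×0.291) = 0.00931/0.0941 = 0.0989 m.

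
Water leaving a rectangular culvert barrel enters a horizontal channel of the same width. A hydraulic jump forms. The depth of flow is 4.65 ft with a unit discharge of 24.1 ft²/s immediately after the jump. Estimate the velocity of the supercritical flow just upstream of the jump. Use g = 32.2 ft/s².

V₂ = q/y₂ = 24.1/4.65 = 5.18 ft/s; Fr₂ = V₂/√(g·y₂) = 0.424.
Applying the sequent-depth relation in reverse, y₁/y₂ = ½[√(1 + 8Fr₂²) − 1] = ½[√2.435 − 1] = 0.280.
y₁ = 0.280 × 4.65 = 1.30 ft.
V₁ = q/y₁ = 24.1/1.30 = 18.5 ft/s.

V₁ = 18.5 ft/s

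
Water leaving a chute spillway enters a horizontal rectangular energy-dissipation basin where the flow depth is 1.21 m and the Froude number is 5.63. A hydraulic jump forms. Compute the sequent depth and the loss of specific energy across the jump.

Fr₁ = 5.63 (given).
By Bélanger, y₂/y₁ = ½[√(1 + 8Fr₁²) − 1] = ½[√254.6 − 1] = 7.48.
y₂ = 7.48 × 1.21 = 9.05 m.
V₁ = Fr₁·√(g·y₁) = 5.63×√(9.81×1.21) = 19.4 m/s; q = V₁·y₁ = 23.5 m²/s. V₂ = q/y₂ = 23.5/9.05 = 2.59 m/s. E₁ = y₁ + V₁²/2g = 20.4 m; E₂ = y₂ + V₂²/2g = 9.39 m. ΔE = E₁ − E₂ = 11.0 m.

y₂ = 9.05 m; ΔE = 11.0 m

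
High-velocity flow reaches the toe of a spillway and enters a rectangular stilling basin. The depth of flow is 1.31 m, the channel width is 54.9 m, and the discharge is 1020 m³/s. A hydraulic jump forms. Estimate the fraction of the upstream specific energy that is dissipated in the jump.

ΔE/E₁ = 0.386 (38.6%)

q = Q/b = 1020/54.9 = 18.6 m²/s; V₁ = q/y₁ = 14.2 m/s. Fr₁ = V₁/√(g·y₁) = 3.96.
Bélanger equation: y₂/y₁ = ½[√(1 + 8Fr₁²) − 1] = ½[√126.2 − 1] = 5.12.
y₂ = 5.12 × 1.31 = 6.70 m.
E₁ = y₁ + V₁²/2g = 11.6 m. ΔE = (y₂ − y₁)³/(4y₁y₂) = 4.47 m. ΔE/E₁ = 4.47/11.6 = 0.386.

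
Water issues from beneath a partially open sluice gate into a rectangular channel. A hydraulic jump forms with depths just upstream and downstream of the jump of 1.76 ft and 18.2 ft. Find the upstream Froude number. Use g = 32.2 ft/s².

For a rectangular channel the momentum equation gives q² = ½·g·y₁·y₂·(y₁ + y₂) = ½×32.2×1.76×18.2×20.0 = 10294.
q = √10294 = 101 ft²/s.
V₁ = q/y₁ = 57.6 ft/s; Fr₁ = V₁/√(g·y₁) = 7.66.

Fr₁ = 7.66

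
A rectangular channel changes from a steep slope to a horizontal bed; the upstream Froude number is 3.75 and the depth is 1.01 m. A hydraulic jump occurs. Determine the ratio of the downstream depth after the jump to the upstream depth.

Fr₁ = 3.75 (given).
From the momentum equation for a rectangular channel, y₂/y₁ = ½[√(1 + 8Fr₁²) − 1] = ½[√113.5 − 1] = 4.83.

y₂/y₁ = 4.83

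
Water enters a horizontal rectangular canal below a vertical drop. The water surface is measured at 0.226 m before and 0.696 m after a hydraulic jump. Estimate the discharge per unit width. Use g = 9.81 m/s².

q = 0.843 m²/s

For a rectangular channel the momentum equation gives q² = ½·g·y₁·y₂·(y₁ + y₂) = ½×9.81×0.226×0.696×0.922 = 0.711.
q = √0.711 = 0.843 m²/s.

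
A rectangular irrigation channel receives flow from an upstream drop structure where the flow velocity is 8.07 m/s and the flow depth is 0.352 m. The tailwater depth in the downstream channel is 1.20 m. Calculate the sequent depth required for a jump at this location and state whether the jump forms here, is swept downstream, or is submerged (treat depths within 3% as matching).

Fr₁ = V₁/√(g·y₁) = 8.07/√(9.81×0.352) = 4.34.
Sequent-depth ratio: y₂/y₁ = ½[√(1 + 8Fr₁²) − 1] = ½[√151.9 − 1] = 5.66.
y₂ = 5.66 × 0.352 = 1.99 m.
Tailwater y_tw = 1.20 m: y_tw < y₂, so the jump is swept downstream.

y₂ = 1.99 m; the jump is swept downstream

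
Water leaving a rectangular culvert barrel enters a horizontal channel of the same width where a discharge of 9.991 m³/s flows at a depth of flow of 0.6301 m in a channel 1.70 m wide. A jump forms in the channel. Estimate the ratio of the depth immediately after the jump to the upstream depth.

q = Q/b = 9.991/1.70 = 5.877 m²/s; V₁ = q/y₁ = 9.327 m/s. Fr₁ = V₁/√(g·y₁) = 3.752.
By Bélanger, y₂/y₁ = ½[√(1 + 8Fr₁²) − 1] = ½[√113.59 − 1] = 4.829.

y₂/y₁ = 4.829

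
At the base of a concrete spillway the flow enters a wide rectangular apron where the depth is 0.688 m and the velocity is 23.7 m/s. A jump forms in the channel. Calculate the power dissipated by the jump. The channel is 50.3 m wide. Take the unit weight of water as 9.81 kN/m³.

P = 165679 kW

Fr₁ = V₁/√(g·y₁) = 23.7/√(9.81×0.688) = 9.12.
Sequent-depth ratio: y₂/y₁ = ½[√(1 + 8Fr₁²) − 1] = ½[√666.8 − 1] = 12.4.
y₂ = 12.4 × 0.688 = 8.54 m.
q = V₁·y₁ = 23.7 × 0.688 = 16.3 m²/s. V₂ = q/y₂ = 16.3/8.54 = 1.91 m/s. E₁ = y₁ + V₁²/2g = 29.3 m; E₂ = y₂ + V₂²/2g = 8.72 m. ΔE = E₁ − E₂ = 20.6 m.
Q = q·b = 16.3 × 50.3 = 820 m³/s. P = γ·Q·ΔE = 9.81 × 820 × 20.6 = 165679 kW.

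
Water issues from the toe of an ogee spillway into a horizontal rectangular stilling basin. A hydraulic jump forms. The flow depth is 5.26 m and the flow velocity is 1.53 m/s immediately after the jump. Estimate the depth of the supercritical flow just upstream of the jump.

y₁ = 0.440 m

Fr₂ = V₂/√(g·y₂) = 1.53/√(9.81×5.26) = 0.213.
Applying the sequent-depth relation in reverse, y₁/y₂ = ½[√(1 + 8Fr₂²) − 1] = ½[√1.363 − 1] = 0.0837.
y₁ = 0.0837 × 5.26 = 0.440 m.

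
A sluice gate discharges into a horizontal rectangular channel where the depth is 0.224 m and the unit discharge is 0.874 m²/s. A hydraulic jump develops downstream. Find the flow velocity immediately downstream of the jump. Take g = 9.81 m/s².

V₂ = 1.20 m/s

V₁ = q/y₁ = 0.874/0.224 = 3.90 m/s. Fr₁ = V₁/√(g·y₁) = 3.90/√(9.81×0.224) = 2.63.
From the momentum equation for a rectangular channel, y₂/y₁ = ½[√(1 + 8Fr₁²) − 1] = ½[√56.42 − 1] = 3.26.
y₂ = 3.26 × 0.224 = 0.729 m.
V₂ = q/y₂ = 0.874/0.729 = 1.20 m/s.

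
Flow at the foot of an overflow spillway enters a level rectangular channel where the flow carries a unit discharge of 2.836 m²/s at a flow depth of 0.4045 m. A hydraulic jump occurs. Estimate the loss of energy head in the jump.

V₁ = q/y₁ = 2.836/0.4045 = 7.011 m/s. Fr₁ = V₁/√(g·y₁) = 7.011/√(9.81×0.4045) = 3.520.
From the momentum equation for a rectangular channel, y₂/y₁ = ½[√(1 + 8Fr₁²) − 1] = ½[√100.10 − 1] = 4.503.
y₂ = 4.503 × 0.4045 = 1.821 m.
Head loss: ΔE = (y₂ − y₁)³/(4y₁y₂) = (1.821 − 0.4045)³/(4×0.4045×1.821) = 2.844/2.947 = 0.9650 m.

ΔE = 0.9650 m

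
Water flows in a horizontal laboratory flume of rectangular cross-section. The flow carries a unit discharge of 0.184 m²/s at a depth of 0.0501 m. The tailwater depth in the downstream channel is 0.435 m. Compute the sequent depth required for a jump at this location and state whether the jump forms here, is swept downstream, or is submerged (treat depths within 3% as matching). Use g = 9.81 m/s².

V₁ = q/y₁ = 0.184/0.0501 = 3.67 m/s. Fr₁ = V₁/√(g·y₁) = 3.67/√(9.81×0.0501) = 5.24.
Bélanger equation: y₂/y₁ = ½[√(1 + 8Fr₁²) − 1] = ½[√220.6 − 1] = 6.93.
y₂ = 6.93 × 0.0501 = 0.347 m.
Tailwater y_tw = 0.435 m: y_tw > y₂, so the jump is submerged.

y₂ = 0.347 m; the jump is submerged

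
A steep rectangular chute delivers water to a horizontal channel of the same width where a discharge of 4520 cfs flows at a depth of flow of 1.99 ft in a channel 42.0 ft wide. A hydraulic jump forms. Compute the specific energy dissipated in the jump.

q = Q/b = 4520/42.0 = 108 ft²/s; V₁ = q/y₁ = 54.1 ft/s. Fr₁ = V₁/√(g·y₁) = 6.76.
Sequent-depth ratio: y₂/y₁ = ½[√(1 + 8Fr₁²) − 1] = ½[√366.1 − 1] = 9.07.
y₂ = 9.07 × 1.99 = 18.0 ft.
V₂ = q/y₂ = 108/18.0 = 5.96 ft/s. E₁ = y₁ + V₁²/2g = 47.4 ft; E₂ = y₂ + V₂²/2g = 18.6 ft. ΔE = E₁ − E₂ = 28.8 ft.

ΔE = 28.8 ft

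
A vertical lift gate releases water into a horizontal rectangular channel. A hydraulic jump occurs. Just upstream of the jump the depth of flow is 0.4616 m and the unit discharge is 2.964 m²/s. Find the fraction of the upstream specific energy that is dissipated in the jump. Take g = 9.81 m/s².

V₁ = q/y₁ = 2.964/0.4616 = 6.421 m/s. Fr₁ = V₁/√(g·y₁) = 6.421/√(9.81×0.4616) = 3.017.
Conjugate-depth relation: y₂/y₁ = ½[√(1 + 8Fr₁²) − 1] = ½[√73.842 − 1] = 3.797.
y₂ = 3.797 × 0.4616 = 1.752 m.
E₁ = y₁ + V₁²/2g = 2.563 m. ΔE = (y₂ − y₁)³/(4y₁y₂) = 0.6648 m. ΔE/E₁ = 0.6648/2.563 = 0.259.

ΔE/E₁ = 0.259 (25.9%)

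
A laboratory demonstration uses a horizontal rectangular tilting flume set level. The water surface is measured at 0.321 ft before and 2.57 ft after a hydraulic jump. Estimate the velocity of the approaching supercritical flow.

V₁ = 19.3 ft/s

For a rectangular channel the momentum equation gives q² = ½·g·y₁·y₂·(y₁ + y₂) = ½×32.2×0.321×2.57×2.89 = 38.4.
q = √38.4 = 6.20 ft²/s.
V₁ = q/y₁ = 6.20/0.321 = 19.3 ft/s.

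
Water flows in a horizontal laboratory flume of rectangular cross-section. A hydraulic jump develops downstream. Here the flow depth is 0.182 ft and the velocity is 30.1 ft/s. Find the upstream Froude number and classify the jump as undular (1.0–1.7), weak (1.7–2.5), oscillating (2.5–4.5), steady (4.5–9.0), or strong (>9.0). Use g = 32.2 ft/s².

Fr₁ = 12.4; strong jump

Fr₁ = V₁/√(g·y₁) = 30.1/√(32.2×0.182) = 12.4.
Fr₁ = 12.4 lies in the strong range.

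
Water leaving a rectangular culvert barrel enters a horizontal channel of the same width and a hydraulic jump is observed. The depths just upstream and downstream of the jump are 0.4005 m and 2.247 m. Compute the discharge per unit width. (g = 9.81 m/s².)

For a rectangular channel the momentum equation gives q² = ½·g·y₁·y₂·(y₁ + y₂) = ½×9.81×0.4005×2.247×2.647 = 11.69.
q = √11.69 = 3.419 m²/s.

q = 3.419 m²/s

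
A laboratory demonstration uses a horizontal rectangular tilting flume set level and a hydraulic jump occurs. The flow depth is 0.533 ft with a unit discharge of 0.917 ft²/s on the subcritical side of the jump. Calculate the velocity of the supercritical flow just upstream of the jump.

V₂ = q/y₂ = 0.917/0.533 = 1.72 ft/s; Fr₂ = V₂/√(g·y₂) = 0.415.
The Bélanger relation is symmetric: y₁/y₂ = ½[√(1 + 8Fr₂²) − 1] = ½[√2.380 − 1] = 0.271.
y₁ = 0.271 × 0.533 = 0.145 ft.
V₁ = q/y₁ = 0.917/0.145 = 6.34 ft/s.

V₁ = 6.34 ft/s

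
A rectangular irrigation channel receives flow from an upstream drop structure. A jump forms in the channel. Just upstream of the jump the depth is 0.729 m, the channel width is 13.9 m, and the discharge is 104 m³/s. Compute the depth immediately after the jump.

y₂ = 3.61 m

q = Q/b = 104/13.9 = 7.48 m²/s; V₁ = q/y₁ = 10.3 m/s. Fr₁ = V₁/√(g·y₁) = 3.84.
From the momentum equation for a rectangular channel, y₂/y₁ = ½[√(1 + 8Fr₁²) − 1] = ½[√118.8 − 1] = 4.95.
y₂ = 4.95 × 0.729 = 3.61 m.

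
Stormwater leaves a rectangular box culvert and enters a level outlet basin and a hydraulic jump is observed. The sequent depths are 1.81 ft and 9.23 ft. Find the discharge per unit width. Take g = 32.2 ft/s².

q = 54.5 ft²/s

For a rectangular channel the momentum equation gives q² = ½·g·y₁·y₂·(y₁ + y₂) = ½×32.2×1.81×9.23×11.0 = 2969.
q = √2969 = 54.5 ft²/s.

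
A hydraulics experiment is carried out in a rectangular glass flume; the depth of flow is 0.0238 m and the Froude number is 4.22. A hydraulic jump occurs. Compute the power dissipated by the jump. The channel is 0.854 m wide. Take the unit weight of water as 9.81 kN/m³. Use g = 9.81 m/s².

P = 0.0399 kW

Fr₁ = 4.22 (given).
By Bélanger, y₂/y₁ = ½[√(1 + 8Fr₁²) − 1] = ½[√143.5 − 1] = 5.49.
y₂ = 5.49 × 0.0238 = 0.131 m.
Head loss: ΔE = (y₂ − y₁)³/(4y₁y₂) = (0.131 − 0.0238)³/(4×0.0238×0.131) = 0.00122/0.0124 = 0.0981 m.
V₁ = Fr₁·√(g·y₁) = 4.22×√(9.81×0.0238) = 2.04 m/s; q = V₁·y₁ = 0.0485 m²/s. Q = q·b = 0.0485 × 0.854 = 0.0414 m³/s. P = γ·Q·ΔE = 9.81 × 0.0414 × 0.0981 = 0.0399 kW.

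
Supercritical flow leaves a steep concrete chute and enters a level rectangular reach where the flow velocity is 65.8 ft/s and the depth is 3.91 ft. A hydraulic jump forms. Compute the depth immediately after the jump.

y₂ = 30.5 ft

Fr₁ = V₁/√(g·y₁) = 65.8/√(32.2×3.91) = 5.86.
Conjugate-depth relation: y₂/y₁ = ½[√(1 + 8Fr₁²) − 1] = ½[√276.1 − 1] = 7.81.
y₂ = 7.81 × 3.91 = 30.5 ft.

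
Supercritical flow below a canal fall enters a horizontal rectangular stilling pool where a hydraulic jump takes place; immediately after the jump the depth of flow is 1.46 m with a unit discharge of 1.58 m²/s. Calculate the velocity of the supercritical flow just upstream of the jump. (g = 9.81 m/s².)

V₂ = q/y₂ = 1.58/1.46 = 1.08 m/s; Fr₂ = V₂/√(g·y₂) = 0.286.
The Bélanger relation is symmetric: y₁/y₂ = ½[√(1 + 8Fr₂²) − 1] = ½[√1.654 − 1] = 0.143.
y₁ = 0.143 × 1.46 = 0.209 m.
V₁ = q/y₁ = 1.58/0.209 = 7.56 m/s.

V₁ = 7.56 m/s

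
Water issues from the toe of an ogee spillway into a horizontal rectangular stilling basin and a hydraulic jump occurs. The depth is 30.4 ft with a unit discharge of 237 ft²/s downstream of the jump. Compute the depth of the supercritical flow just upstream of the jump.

y₁ = 3.40 ft

V₂ = q/y₂ = 237/30.4 = 7.80 ft/s; Fr₂ = V₂/√(g·y₂) = 0.249.
The Bélanger relation is symmetric: y₁/y₂ = ½[√(1 + 8Fr₂²) − 1] = ½[√1.497 − 1] = 0.112.
y₁ = 0.112 × 30.4 = 3.40 ft.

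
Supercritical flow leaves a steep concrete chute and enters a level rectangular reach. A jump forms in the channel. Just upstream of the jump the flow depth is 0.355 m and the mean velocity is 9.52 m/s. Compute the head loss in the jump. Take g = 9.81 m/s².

ΔE = 2.48 m

Fr₁ = V₁/√(g·y₁) = 9.52/√(9.81×0.355) = 5.10.
By Bélanger, y₂/y₁ = ½[√(1 + 8Fr₁²) − 1] = ½[√209.2 − 1] = 6.73.
y₂ = 6.73 × 0.355 = 2.39 m.
q = V₁·y₁ = 9.52 × 0.355 = 3.38 m²/s. V₂ = q/y₂ = 3.38/2.39 = 1.41 m/s. E₁ = y₁ + V₁²/2g = 4.97 m; E₂ = y₂ + V₂²/2g = 2.49 m. ΔE = E₁ − E₂ = 2.48 m.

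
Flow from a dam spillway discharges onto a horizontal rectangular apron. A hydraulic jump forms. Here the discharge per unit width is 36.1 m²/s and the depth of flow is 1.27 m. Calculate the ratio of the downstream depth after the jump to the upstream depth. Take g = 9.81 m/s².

y₂/y₁ = 10.9

V₁ = q/y₁ = 36.1/1.27 = 28.4 m/s. Fr₁ = V₁/√(g·y₁) = 28.4/√(9.81×1.27) = 8.05.
By Bélanger, y₂/y₁ = ½[√(1 + 8Fr₁²) − 1] = ½[√519.8 − 1] = 10.9.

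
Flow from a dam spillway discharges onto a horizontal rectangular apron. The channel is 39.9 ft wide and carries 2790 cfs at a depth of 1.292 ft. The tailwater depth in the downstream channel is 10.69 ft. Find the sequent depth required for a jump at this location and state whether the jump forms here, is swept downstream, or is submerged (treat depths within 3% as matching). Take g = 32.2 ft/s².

y₂ = 14.70 ft; the jump is swept downstream

q = Q/b = 2790/39.9 = 69.92 ft²/s; V₁ = q/y₁ = 54.12 ft/s. Fr₁ = V₁/√(g·y₁) = 8.391.
From the momentum equation for a rectangular channel, y₂/y₁ = ½[√(1 + 8Fr₁²) − 1] = ½[√564.26 − 1] = 11.38.
y₂ = 11.38 × 1.292 = 14.70 ft.
Tailwater y_tw = 10.69 ft: y_tw < y₂, so the jump is swept downstream.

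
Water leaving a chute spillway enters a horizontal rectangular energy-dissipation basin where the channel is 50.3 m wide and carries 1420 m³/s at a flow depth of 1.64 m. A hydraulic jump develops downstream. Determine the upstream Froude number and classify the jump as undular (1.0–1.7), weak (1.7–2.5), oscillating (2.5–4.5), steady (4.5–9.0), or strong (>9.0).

Fr₁ = 4.29; oscillating jump

q = Q/b = 1420/50.3 = 28.2 m²/s; V₁ = q/y₁ = 17.2 m/s. Fr₁ = V₁/√(g·y₁) = 4.29.
Fr₁ = 4.29 lies in the oscillating range.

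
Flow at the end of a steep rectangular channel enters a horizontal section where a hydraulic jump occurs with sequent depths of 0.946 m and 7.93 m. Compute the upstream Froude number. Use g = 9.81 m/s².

For a rectangular channel the momentum equation gives q² = ½·g·y₁·y₂·(y₁ + y₂) = ½×9.81×0.946×7.93×8.88 = 327.
q = √327 = 18.1 m²/s.
V₁ = q/y₁ = 19.1 m/s; Fr₁ = V₁/√(g·y₁) = 6.27.

Fr₁ = 6.27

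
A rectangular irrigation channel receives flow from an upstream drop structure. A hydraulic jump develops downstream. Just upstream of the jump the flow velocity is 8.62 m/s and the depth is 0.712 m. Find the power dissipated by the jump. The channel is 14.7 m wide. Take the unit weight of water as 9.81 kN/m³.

P = 1178 kW

Fr₁ = V₁/√(g·y₁) = 8.62/√(9.81×0.712) = 3.26.
From the momentum equation for a rectangular channel, y₂/y₁ = ½[√(1 + 8Fr₁²) − 1] = ½[√86.11 − 1] = 4.14.
y₂ = 4.14 × 0.712 = 2.95 m.
q = V₁·y₁ = 8.62 × 0.712 = 6.14 m²/s. V₂ = q/y₂ = 6.14/2.95 = 2.08 m/s. E₁ = y₁ + V₁²/2g = 4.50 m; E₂ = y₂ + V₂²/2g = 3.17 m. ΔE = E₁ − E₂ = 1.33 m.
Q = q·b = 6.14 × 14.7 = 90.2 m³/s. P = γ·Q·ΔE = 9.81 × 90.2 × 1.33 = 1178 kW.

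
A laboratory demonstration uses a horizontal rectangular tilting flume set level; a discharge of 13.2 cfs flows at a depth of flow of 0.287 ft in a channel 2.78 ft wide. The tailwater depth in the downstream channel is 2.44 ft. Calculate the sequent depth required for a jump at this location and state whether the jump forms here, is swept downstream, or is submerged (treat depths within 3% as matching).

y₂ = 2.07 ft; the jump is submerged

q = Q/b = 13.2/2.78 = 4.75 ft²/s; V₁ = q/y₁ = 16.5 ft/s. Fr₁ = V₁/√(g·y₁) = 5.44.
By Bélanger, y₂/y₁ = ½[√(1 + 8Fr₁²) − 1] = ½[√237.9 − 1] = 7.21.
y₂ = 7.21 × 0.287 = 2.07 ft.
Tailwater y_tw = 2.44 ft: y_tw > y₂, so the jump is submerged.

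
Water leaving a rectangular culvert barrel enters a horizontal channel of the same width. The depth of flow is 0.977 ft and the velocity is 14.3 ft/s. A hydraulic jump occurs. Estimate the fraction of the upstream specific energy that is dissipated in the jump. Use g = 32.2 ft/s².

Fr₁ = V₁/√(g·y₁) = 14.3/√(32.2×0.977) = 2.55.
From the momentum equation for a rectangular channel, y₂/y₁ = ½[√(1 + 8Fr₁²) − 1] = ½[√53.00 − 1] = 3.14.
y₂ = 3.14 × 0.977 = 3.07 ft.
E₁ = y₁ + V₁²/2g = 4.15 ft. ΔE = (y₂ − y₁)³/(4y₁y₂) = 0.762 ft. ΔE/E₁ = 0.762/4.15 = 0.184.

ΔE/E₁ = 0.184 (18.4%)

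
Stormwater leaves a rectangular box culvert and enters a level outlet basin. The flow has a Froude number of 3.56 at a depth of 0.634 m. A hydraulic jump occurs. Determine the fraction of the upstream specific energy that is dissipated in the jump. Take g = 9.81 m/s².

ΔE/E₁ = 0.337 (33.7%)

Fr₁ = 3.56 (given).
Conjugate-depth relation: y₂/y₁ = ½[√(1 + 8Fr₁²) − 1] = ½[√102.4 − 1] = 4.56.
y₂ = 4.56 × 0.634 = 2.89 m.
E₁ = y₁(1 + Fr₁²/2) = 0.634×(1 + 3.56²/2) = 4.65 m. ΔE = (y₂ − y₁)³/(4y₁y₂) = 1.57 m. ΔE/E₁ = 1.57/4.65 = 0.337.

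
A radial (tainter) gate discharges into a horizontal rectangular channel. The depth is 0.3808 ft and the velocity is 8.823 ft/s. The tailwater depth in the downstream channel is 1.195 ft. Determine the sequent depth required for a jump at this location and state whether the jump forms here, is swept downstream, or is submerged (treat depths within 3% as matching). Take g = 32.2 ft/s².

Fr₁ = V₁/√(g·y₁) = 8.823/√(32.2×0.3808) = 2.520.
Conjugate-depth relation: y₂/y₁ = ½[√(1 + 8Fr₁²) − 1] = ½[√51.789 − 1] = 3.098.
y₂ = 3.098 × 0.3808 = 1.180 ft.
Tailwater y_tw = 1.195 ft: y_tw ≈ y₂, so the jump forms here.

y₂ = 1.180 ft; the jump forms here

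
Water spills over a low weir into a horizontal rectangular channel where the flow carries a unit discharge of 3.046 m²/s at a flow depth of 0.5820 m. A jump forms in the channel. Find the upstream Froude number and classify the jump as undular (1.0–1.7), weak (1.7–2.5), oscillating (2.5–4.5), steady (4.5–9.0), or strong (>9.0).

Fr₁ = 2.190; weak jump

V₁ = q/y₁ = 3.046/0.5820 = 5.234 m/s. Fr₁ = V₁/√(g·y₁) = 5.234/√(9.81×0.5820) = 2.190.
Fr₁ = 2.190 lies in the weak range.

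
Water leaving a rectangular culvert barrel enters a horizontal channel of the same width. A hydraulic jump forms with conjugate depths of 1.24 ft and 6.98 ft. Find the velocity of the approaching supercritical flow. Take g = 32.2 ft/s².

For a rectangular channel the momentum equation gives q² = ½·g·y₁·y₂·(y₁ + y₂) = ½×32.2×1.24×6.98×8.22 = 1145.
q = √1145 = 33.8 ft²/s.
V₁ = q/y₁ = 33.8/1.24 = 27.3 ft/s.

V₁ = 27.3 ft/s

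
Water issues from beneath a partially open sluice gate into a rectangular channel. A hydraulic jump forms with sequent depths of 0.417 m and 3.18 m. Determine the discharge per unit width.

For a rectangular channel the momentum equation gives q² = ½·g·y₁·y₂·(y₁ + y₂) = ½×9.81×0.417×3.18×3.60 = 23.4.
q = √23.4 = 4.84 m²/s.

q = 4.84 m²/s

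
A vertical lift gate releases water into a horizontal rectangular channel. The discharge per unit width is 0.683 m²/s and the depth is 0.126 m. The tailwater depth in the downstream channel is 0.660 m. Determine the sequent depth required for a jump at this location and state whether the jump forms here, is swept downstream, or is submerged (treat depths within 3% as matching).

y₂ = 0.808 m; the jump is swept downstream

V₁ = q/y₁ = 0.683/0.126 = 5.42 m/s. Fr₁ = V₁/√(g·y₁) = 5.42/√(9.81×0.126) = 4.88.
From the momentum equation for a rectangular channel, y₂/y₁ = ½[√(1 + 8Fr₁²) − 1] = ½[√191.2 − 1] = 6.41.
y₂ = 6.41 × 0.126 = 0.808 m.
Tailwater y_tw = 0.660 m: y_tw < y₂, so the jump is swept downstream.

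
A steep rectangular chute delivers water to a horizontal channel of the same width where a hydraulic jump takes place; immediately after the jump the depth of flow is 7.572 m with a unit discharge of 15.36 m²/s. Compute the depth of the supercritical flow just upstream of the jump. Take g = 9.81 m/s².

y₁ = 0.7622 m

V₂ = q/y₂ = 15.36/7.572 = 2.029 m/s; Fr₂ = V₂/√(g·y₂) = 0.2354.
The Bélanger relation is symmetric: y₁/y₂ = ½[√(1 + 8Fr₂²) − 1] = ½[√1.4432 − 1] = 0.1007.
y₁ = 0.1007 × 7.572 = 0.7622 m.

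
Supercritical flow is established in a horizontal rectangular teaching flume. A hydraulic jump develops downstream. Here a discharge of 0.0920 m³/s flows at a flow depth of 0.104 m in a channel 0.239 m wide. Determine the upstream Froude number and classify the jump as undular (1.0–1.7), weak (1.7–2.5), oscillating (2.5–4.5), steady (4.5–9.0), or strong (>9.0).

Fr₁ = 3.66; oscillating jump

q = Q/b = 0.0920/0.239 = 0.385 m²/s; V₁ = q/y₁ = 3.70 m/s. Fr₁ = V₁/√(g·y₁) = 3.66.
Fr₁ = 3.66 lies in the oscillating range.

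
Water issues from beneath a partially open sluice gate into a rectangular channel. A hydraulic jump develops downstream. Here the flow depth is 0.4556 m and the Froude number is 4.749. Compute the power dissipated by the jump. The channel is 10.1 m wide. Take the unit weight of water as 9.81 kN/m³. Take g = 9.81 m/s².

Fr₁ = 4.749 (given).
Bélanger equation: y₂/y₁ = ½[√(1 + 8Fr₁²) − 1] = ½[√181.42 − 1] = 6.235.
y₂ = 6.235 × 0.4556 = 2.841 m.
V₁ = Fr₁·√(g·y₁) = 4.749×√(9.81×0.4556) = 10.04 m/s; q = V₁·y₁ = 4.574 m²/s. V₂ = q/y₂ = 4.574/2.841 = 1.610 m/s. E₁ = y₁ + V₁²/2g = 5.593 m; E₂ = y₂ + V₂²/2g = 2.973 m. ΔE = E₁ − E₂ = 2.620 m.
Q = q·b = 4.574 × 10.1 = 46.20 m³/s. P = γ·Q·ΔE = 9.81 × 46.20 × 2.620 = 1188 kW.

P = 1188 kW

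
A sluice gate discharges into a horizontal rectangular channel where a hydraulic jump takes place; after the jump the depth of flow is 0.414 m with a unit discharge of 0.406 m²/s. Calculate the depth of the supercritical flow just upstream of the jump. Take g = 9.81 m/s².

V₂ = q/y₂ = 0.406/0.414 = 0.981 m/s; Fr₂ = V₂/√(g·y₂) = 0.487.
The Bélanger relation is symmetric: y₁/y₂ = ½[√(1 + 8Fr₂²) − 1] = ½[√2.894 − 1] = 0.351.
y₁ = 0.351 × 0.414 = 0.145 m.

y₁ = 0.145 m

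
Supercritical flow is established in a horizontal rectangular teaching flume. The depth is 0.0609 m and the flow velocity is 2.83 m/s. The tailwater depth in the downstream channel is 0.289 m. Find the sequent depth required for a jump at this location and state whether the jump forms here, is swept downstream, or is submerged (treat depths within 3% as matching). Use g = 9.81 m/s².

Fr₁ = V₁/√(g·y₁) = 2.83/√(9.81×0.0609) = 3.66.
Conjugate-depth relation: y₂/y₁ = ½[√(1 + 8Fr₁²) − 1] = ½[√108.2 − 1] = 4.70.
y₂ = 4.70 × 0.0609 = 0.286 m.
Tailwater y_tw = 0.289 m: y_tw ≈ y₂, so the jump forms here.

y₂ = 0.286 m; the jump forms here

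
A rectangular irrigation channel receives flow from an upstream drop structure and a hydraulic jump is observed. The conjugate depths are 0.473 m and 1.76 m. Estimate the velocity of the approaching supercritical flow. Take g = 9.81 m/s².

V₁ = 6.38 m/s

For a rectangular channel the momentum equation gives q² = ½·g·y₁·y₂·(y₁ + y₂) = ½×9.81×0.473×1.76×2.23 = 9.12.
q = √9.12 = 3.02 m²/s.
V₁ = q/y₁ = 3.02/0.473 = 6.38 m/s.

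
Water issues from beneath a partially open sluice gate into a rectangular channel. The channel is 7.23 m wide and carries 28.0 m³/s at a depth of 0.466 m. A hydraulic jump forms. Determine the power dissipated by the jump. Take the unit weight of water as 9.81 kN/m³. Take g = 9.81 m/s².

P = 414 kW

q = Q/b = 28.0/7.23 = 3.87 m²/s; V₁ = q/y₁ = 8.31 m/s. Fr₁ = V₁/√(g·y₁) = 3.89.
By Bélanger, y₂/y₁ = ½[√(1 + 8Fr₁²) − 1] = ½[√121.9 − 1] = 5.02.
y₂ = 5.02 × 0.466 = 2.34 m.
Head loss: ΔE = (y₂ − y₁)³/(4y₁y₂) = (2.34 − 0.466)³/(4×0.466×2.34) = 6.57/4.36 = 1.51 m.
P = γ·Q·ΔE = 9.81 × 28.0 × 1.51 = 414 kW.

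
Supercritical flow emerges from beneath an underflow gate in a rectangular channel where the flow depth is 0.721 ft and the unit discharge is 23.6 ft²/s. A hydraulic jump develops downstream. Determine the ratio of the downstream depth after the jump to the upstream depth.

y₂/y₁ = 9.12

V₁ = q/y₁ = 23.6/0.721 = 32.7 ft/s. Fr₁ = V₁/√(g·y₁) = 32.7/√(32.2×0.721) = 6.79.
By Bélanger, y₂/y₁ = ½[√(1 + 8Fr₁²) − 1] = ½[√370.2 − 1] = 9.12.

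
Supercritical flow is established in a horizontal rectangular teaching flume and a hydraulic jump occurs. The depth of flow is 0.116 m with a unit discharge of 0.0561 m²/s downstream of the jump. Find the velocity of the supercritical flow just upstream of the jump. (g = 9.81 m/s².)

V₂ = q/y₂ = 0.0561/0.116 = 0.484 m/s; Fr₂ = V₂/√(g·y₂) = 0.453.
Since the conjugate-depth ratio holds either way, y₁/y₂ = ½[√(1 + 8Fr₂²) − 1] = ½[√2.644 − 1] = 0.313.
y₁ = 0.313 × 0.116 = 0.0363 m.
V₁ = q/y₁ = 0.0561/0.0363 = 1.54 m/s.

V₁ = 1.54 m/s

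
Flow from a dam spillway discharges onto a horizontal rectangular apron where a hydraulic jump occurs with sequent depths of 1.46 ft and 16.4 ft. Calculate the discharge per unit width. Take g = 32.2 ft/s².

q = 83.0 ft²/s

For a rectangular channel the momentum equation gives q² = ½·g·y₁·y₂·(y₁ + y₂) = ½×32.2×1.46×16.4×17.9 = 6885.
q = √6885 = 83.0 ft²/s.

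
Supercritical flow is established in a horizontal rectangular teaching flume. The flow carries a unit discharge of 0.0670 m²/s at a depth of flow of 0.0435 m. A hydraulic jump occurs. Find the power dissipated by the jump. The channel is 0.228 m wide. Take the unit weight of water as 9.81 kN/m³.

P = 0.00372 kW

V₁ = q/y₁ = 0.0670/0.0435 = 1.54 m/s. Fr₁ = V₁/√(g·y₁) = 1.54/√(9.81×0.0435) = 2.36.
From the momentum equation for a rectangular channel, y₂/y₁ = ½[√(1 + 8Fr₁²) − 1] = ½[√45.47 − 1] = 2.87.
y₂ = 2.87 × 0.0435 = 0.125 m.
V₂ = q/y₂ = 0.0670/0.125 = 0.536 m/s. E₁ = y₁ + V₁²/2g = 0.164 m; E₂ = y₂ + V₂²/2g = 0.140 m. ΔE = E₁ − E₂ = 0.0248 m.
Q = q·b = 0.0670 × 0.228 = 0.0153 m³/s. P = γ·Q·ΔE = 9.81 × 0.0153 × 0.0248 = 0.00372 kW.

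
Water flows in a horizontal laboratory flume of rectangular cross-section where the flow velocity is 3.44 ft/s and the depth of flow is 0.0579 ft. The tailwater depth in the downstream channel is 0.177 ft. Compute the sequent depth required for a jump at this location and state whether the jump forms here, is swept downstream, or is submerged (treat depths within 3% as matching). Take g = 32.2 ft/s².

Fr₁ = V₁/√(g·y₁) = 3.44/√(32.2×0.0579) = 2.52.
Conjugate-depth relation: y₂/y₁ = ½[√(1 + 8Fr₁²) − 1] = ½[√51.78 − 1] = 3.10.
y₂ = 3.10 × 0.0579 = 0.179 ft.
Tailwater y_tw = 0.177 ft: y_tw ≈ y₂, so the jump forms here.

y₂ = 0.179 ft; the jump forms here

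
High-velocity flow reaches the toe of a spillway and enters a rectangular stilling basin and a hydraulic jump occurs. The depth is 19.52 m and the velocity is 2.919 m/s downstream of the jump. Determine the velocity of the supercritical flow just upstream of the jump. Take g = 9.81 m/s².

V₁ = 35.50 m/s

Fr₂ = V₂/√(g·y₂) = 2.919/√(9.81×19.52) = 0.2109.
Applying the sequent-depth relation in reverse, y₁/y₂ = ½[√(1 + 8Fr₂²) − 1] = ½[√1.3560 − 1] = 0.08223.
y₁ = 0.08223 × 19.52 = 1.605 m.
V₁ = q/y₁ = 56.98/1.605 = 35.50 m/s.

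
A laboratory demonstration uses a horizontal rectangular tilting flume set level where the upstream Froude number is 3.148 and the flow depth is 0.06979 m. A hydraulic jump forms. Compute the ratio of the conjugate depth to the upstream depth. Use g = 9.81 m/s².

Fr₁ = 3.148 (given).
Sequent-depth ratio: y₂/y₁ = ½[√(1 + 8Fr₁²) − 1] = ½[√80.279 − 1] = 3.980.

y₂/y₁ = 3.980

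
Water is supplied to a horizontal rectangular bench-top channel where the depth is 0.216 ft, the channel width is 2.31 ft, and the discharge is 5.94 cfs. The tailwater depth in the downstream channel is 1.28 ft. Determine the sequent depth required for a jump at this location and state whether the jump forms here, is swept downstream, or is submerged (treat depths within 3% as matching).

q = Q/b = 5.94/2.31 = 2.57 ft²/s; V₁ = q/y₁ = 11.9 ft/s. Fr₁ = V₁/√(g·y₁) = 4.51.
From the momentum equation for a rectangular channel, y₂/y₁ = ½[√(1 + 8Fr₁²) − 1] = ½[√164.0 − 1] = 5.90.
y₂ = 5.90 × 0.216 = 1.28 ft.
Tailwater y_tw = 1.28 ft: y_tw ≈ y₂, so the jump forms here.

y₂ = 1.28 ft; the jump forms here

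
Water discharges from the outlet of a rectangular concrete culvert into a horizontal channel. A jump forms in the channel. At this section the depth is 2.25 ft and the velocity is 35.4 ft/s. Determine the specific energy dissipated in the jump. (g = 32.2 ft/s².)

ΔE = 8.89 ft

Fr₁ = V₁/√(g·y₁) = 35.4/√(32.2×2.25) = 4.16.
Bélanger equation: y₂/y₁ = ½[√(1 + 8Fr₁²) − 1] = ½[√139.4 − 1] = 5.40.
y₂ = 5.40 × 2.25 = 12.2 ft.
Head loss: ΔE = (y₂ − y₁)³/(4y₁y₂) = (12.2 − 2.25)³/(4×2.25×12.2) = 972/109 = 8.89 ft.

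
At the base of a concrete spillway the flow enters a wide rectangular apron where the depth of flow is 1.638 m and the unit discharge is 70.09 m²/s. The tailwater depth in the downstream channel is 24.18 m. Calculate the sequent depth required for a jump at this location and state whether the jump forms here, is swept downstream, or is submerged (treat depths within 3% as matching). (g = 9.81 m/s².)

V₁ = q/y₁ = 70.09/1.638 = 42.79 m/s. Fr₁ = V₁/√(g·y₁) = 42.79/√(9.81×1.638) = 10.67.
Bélanger equation: y₂/y₁ = ½[√(1 + 8Fr₁²) − 1] = ½[√912.57 − 1] = 14.60.
y₂ = 14.60 × 1.638 = 23.92 m.
Tailwater y_tw = 24.18 m: y_tw ≈ y₂, so the jump forms here.

y₂ = 23.92 m; the jump forms here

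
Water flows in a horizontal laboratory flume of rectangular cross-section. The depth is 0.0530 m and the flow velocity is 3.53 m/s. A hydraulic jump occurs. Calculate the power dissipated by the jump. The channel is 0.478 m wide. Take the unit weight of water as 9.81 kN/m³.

Fr₁ = V₁/√(g·y₁) = 3.53/√(9.81×0.0530) = 4.90.
Conjugate-depth relation: y₂/y₁ = ½[√(1 + 8Fr₁²) − 1] = ½[√192.7 − 1] = 6.44.
y₂ = 6.44 × 0.0530 = 0.341 m.
q = V₁·y₁ = 3.53 × 0.0530 = 0.187 m²/s. V₂ = q/y₂ = 0.187/0.341 = 0.548 m/s. E₁ = y₁ + V₁²/2g = 0.688 m; E₂ = y₂ + V₂²/2g = 0.357 m. ΔE = E₁ − E₂ = 0.331 m.
Q = q·b = 0.187 × 0.478 = 0.0894 m³/s. P = γ·Q·ΔE = 9.81 × 0.0894 × 0.331 = 0.291 kW.

P = 0.291 kW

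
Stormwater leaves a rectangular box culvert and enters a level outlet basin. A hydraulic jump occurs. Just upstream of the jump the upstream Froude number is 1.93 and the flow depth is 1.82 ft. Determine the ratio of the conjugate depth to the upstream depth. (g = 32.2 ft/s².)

Fr₁ = 1.93 (given).
Bélanger equation: y₂/y₁ = ½[√(1 + 8Fr₁²) − 1] = ½[√30.80 − 1] = 2.27.

y₂/y₁ = 2.27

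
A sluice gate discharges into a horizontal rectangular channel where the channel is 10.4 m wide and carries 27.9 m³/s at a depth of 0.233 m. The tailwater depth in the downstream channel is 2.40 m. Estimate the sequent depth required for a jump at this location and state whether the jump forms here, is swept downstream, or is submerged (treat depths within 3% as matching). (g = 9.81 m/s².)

q = Q/b = 27.9/10.4 = 2.68 m²/s; V₁ = q/y₁ = 11.5 m/s. Fr₁ = V₁/√(g·y₁) = 7.62.
Conjugate-depth relation: y₂/y₁ = ½[√(1 + 8Fr₁²) − 1] = ½[√465.0 − 1] = 10.3.
y₂ = 10.3 × 0.233 = 2.40 m.
Tailwater y_tw = 2.40 m: y_tw ≈ y₂, so the jump forms here.

y₂ = 2.40 m; the jump forms here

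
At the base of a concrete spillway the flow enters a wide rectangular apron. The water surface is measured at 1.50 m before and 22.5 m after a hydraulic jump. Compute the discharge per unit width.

q = 63.0 m²/s

For a rectangular channel the momentum equation gives q² = ½·g·y₁·y₂·(y₁ + y₂) = ½×9.81×1.50×22.5×24.0 = 3973.
q = √3973 = 63.0 m²/s.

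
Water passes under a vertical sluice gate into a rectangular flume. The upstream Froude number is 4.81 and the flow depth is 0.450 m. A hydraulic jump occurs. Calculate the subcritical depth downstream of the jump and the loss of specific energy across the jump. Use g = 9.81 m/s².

Fr₁ = 4.81 (given).
By Bélanger, y₂/y₁ = ½[√(1 + 8Fr₁²) − 1] = ½[√186.1 − 1] = 6.32.
y₂ = 6.32 × 0.450 = 2.84 m.
Head loss: ΔE = (y₂ − y₁)³/(4y₁y₂) = (2.84 − 0.450)³/(4×0.450×2.84) = 13.7/5.12 = 2.68 m.

y₂ = 2.84 m; ΔE = 2.68 m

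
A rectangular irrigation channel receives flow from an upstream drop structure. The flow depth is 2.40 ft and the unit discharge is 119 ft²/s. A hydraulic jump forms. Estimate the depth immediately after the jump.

y₂ = 18.0 ft

V₁ = q/y₁ = 119/2.40 = 49.6 ft/s. Fr₁ = V₁/√(g·y₁) = 49.6/√(32.2×2.40) = 5.64.
By Bélanger, y₂/y₁ = ½[√(1 + 8Fr₁²) − 1] = ½[√255.5 − 1] = 7.49.
y₂ = 7.49 × 2.40 = 18.0 ft.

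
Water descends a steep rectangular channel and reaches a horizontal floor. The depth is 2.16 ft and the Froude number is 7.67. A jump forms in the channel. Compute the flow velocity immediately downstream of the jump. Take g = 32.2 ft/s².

Fr₁ = 7.67 (given).
Sequent-depth ratio: y₂/y₁ = ½[√(1 + 8Fr₁²) − 1] = ½[√471.6 − 1] = 10.4.
y₂ = 10.4 × 2.16 = 22.4 ft.
V₁ = Fr₁·√(g·y₁) = 7.67×√(32.2×2.16) = 64.0 ft/s; q = V₁·y₁ = 138 ft²/s.
V₂ = q/y₂ = 138/22.4 = 6.18 ft/s.

V₂ = 6.18 ft/s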